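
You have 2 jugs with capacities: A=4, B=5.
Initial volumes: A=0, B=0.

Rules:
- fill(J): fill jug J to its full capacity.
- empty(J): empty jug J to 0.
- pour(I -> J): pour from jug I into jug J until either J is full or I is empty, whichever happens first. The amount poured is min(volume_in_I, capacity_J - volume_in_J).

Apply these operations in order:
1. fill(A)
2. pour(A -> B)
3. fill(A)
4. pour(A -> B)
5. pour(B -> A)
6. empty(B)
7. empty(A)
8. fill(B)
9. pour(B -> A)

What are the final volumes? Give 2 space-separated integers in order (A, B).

Answer: 4 1

Derivation:
Step 1: fill(A) -> (A=4 B=0)
Step 2: pour(A -> B) -> (A=0 B=4)
Step 3: fill(A) -> (A=4 B=4)
Step 4: pour(A -> B) -> (A=3 B=5)
Step 5: pour(B -> A) -> (A=4 B=4)
Step 6: empty(B) -> (A=4 B=0)
Step 7: empty(A) -> (A=0 B=0)
Step 8: fill(B) -> (A=0 B=5)
Step 9: pour(B -> A) -> (A=4 B=1)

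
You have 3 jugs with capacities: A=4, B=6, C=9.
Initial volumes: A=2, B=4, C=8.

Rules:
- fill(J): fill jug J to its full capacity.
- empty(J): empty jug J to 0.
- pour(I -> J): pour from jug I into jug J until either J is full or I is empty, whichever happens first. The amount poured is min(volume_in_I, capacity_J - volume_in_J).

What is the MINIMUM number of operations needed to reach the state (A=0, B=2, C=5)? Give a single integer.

BFS from (A=2, B=4, C=8). One shortest path:
  1. fill(B) -> (A=2 B=6 C=8)
  2. pour(B -> C) -> (A=2 B=5 C=9)
  3. empty(C) -> (A=2 B=5 C=0)
  4. pour(B -> C) -> (A=2 B=0 C=5)
  5. pour(A -> B) -> (A=0 B=2 C=5)
Reached target in 5 moves.

Answer: 5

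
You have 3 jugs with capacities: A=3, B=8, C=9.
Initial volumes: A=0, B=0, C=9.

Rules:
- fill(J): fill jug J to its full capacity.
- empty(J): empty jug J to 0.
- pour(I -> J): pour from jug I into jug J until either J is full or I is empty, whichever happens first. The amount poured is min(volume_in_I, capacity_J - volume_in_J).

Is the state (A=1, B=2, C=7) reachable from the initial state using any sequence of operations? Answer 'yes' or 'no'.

BFS explored all 248 reachable states.
Reachable set includes: (0,0,0), (0,0,1), (0,0,2), (0,0,3), (0,0,4), (0,0,5), (0,0,6), (0,0,7), (0,0,8), (0,0,9), (0,1,0), (0,1,1) ...
Target (A=1, B=2, C=7) not in reachable set → no.

Answer: no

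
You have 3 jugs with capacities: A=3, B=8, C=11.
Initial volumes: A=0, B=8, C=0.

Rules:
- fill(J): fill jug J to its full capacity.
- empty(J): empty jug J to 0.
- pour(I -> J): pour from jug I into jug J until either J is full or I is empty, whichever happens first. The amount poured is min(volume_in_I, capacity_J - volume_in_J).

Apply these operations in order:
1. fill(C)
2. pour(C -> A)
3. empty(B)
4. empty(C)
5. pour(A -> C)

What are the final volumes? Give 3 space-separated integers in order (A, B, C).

Answer: 0 0 3

Derivation:
Step 1: fill(C) -> (A=0 B=8 C=11)
Step 2: pour(C -> A) -> (A=3 B=8 C=8)
Step 3: empty(B) -> (A=3 B=0 C=8)
Step 4: empty(C) -> (A=3 B=0 C=0)
Step 5: pour(A -> C) -> (A=0 B=0 C=3)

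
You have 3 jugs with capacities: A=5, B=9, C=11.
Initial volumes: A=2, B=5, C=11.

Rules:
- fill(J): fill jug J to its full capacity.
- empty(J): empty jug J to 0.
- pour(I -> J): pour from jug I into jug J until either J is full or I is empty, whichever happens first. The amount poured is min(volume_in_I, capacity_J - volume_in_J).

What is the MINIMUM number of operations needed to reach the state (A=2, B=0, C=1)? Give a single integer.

BFS from (A=2, B=5, C=11). One shortest path:
  1. empty(B) -> (A=2 B=0 C=11)
  2. pour(A -> B) -> (A=0 B=2 C=11)
  3. pour(C -> A) -> (A=5 B=2 C=6)
  4. empty(A) -> (A=0 B=2 C=6)
  5. pour(C -> A) -> (A=5 B=2 C=1)
  6. empty(A) -> (A=0 B=2 C=1)
  7. pour(B -> A) -> (A=2 B=0 C=1)
Reached target in 7 moves.

Answer: 7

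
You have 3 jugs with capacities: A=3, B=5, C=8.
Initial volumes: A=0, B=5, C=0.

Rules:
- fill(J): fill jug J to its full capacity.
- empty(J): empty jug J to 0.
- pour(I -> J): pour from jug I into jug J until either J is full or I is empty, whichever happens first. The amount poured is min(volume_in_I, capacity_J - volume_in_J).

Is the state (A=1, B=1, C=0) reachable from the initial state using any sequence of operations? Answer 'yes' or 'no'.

BFS from (A=0, B=5, C=0):
  1. pour(B -> A) -> (A=3 B=2 C=0)
  2. pour(A -> C) -> (A=0 B=2 C=3)
  3. pour(B -> A) -> (A=2 B=0 C=3)
  4. fill(B) -> (A=2 B=5 C=3)
  5. pour(B -> A) -> (A=3 B=4 C=3)
  6. pour(A -> C) -> (A=0 B=4 C=6)
  7. pour(B -> A) -> (A=3 B=1 C=6)
  8. pour(A -> C) -> (A=1 B=1 C=8)
  9. empty(C) -> (A=1 B=1 C=0)
Target reached → yes.

Answer: yes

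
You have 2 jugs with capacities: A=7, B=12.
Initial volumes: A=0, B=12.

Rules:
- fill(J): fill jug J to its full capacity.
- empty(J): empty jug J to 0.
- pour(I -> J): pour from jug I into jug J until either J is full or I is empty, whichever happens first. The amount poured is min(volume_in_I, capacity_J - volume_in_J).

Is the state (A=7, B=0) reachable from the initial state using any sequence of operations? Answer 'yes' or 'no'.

BFS from (A=0, B=12):
  1. fill(A) -> (A=7 B=12)
  2. empty(B) -> (A=7 B=0)
Target reached → yes.

Answer: yes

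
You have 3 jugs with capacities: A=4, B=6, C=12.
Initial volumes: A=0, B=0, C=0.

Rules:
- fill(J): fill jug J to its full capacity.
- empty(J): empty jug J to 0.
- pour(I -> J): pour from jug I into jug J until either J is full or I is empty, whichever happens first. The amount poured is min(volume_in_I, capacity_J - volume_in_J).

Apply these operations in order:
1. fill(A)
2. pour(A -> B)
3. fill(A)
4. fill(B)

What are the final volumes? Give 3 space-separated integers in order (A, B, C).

Step 1: fill(A) -> (A=4 B=0 C=0)
Step 2: pour(A -> B) -> (A=0 B=4 C=0)
Step 3: fill(A) -> (A=4 B=4 C=0)
Step 4: fill(B) -> (A=4 B=6 C=0)

Answer: 4 6 0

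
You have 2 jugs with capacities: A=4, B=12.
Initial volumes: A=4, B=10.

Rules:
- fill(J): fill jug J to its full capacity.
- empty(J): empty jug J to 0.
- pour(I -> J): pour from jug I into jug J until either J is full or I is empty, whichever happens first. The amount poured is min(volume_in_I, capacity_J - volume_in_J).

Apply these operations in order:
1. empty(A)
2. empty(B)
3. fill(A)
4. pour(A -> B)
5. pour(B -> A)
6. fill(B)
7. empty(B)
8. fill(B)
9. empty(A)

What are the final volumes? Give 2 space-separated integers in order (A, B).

Step 1: empty(A) -> (A=0 B=10)
Step 2: empty(B) -> (A=0 B=0)
Step 3: fill(A) -> (A=4 B=0)
Step 4: pour(A -> B) -> (A=0 B=4)
Step 5: pour(B -> A) -> (A=4 B=0)
Step 6: fill(B) -> (A=4 B=12)
Step 7: empty(B) -> (A=4 B=0)
Step 8: fill(B) -> (A=4 B=12)
Step 9: empty(A) -> (A=0 B=12)

Answer: 0 12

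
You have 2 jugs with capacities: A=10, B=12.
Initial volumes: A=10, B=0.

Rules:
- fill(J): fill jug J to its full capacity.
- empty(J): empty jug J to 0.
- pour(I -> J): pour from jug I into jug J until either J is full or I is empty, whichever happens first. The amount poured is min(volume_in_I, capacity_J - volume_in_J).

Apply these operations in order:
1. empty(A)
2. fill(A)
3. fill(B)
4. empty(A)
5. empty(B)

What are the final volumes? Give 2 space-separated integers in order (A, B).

Answer: 0 0

Derivation:
Step 1: empty(A) -> (A=0 B=0)
Step 2: fill(A) -> (A=10 B=0)
Step 3: fill(B) -> (A=10 B=12)
Step 4: empty(A) -> (A=0 B=12)
Step 5: empty(B) -> (A=0 B=0)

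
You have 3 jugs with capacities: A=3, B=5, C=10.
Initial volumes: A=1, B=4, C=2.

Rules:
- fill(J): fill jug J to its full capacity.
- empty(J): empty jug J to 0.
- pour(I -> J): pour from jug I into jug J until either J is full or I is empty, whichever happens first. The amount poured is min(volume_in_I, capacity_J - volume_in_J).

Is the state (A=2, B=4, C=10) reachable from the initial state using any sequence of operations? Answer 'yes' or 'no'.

BFS from (A=1, B=4, C=2):
  1. empty(A) -> (A=0 B=4 C=2)
  2. pour(C -> A) -> (A=2 B=4 C=0)
  3. fill(C) -> (A=2 B=4 C=10)
Target reached → yes.

Answer: yes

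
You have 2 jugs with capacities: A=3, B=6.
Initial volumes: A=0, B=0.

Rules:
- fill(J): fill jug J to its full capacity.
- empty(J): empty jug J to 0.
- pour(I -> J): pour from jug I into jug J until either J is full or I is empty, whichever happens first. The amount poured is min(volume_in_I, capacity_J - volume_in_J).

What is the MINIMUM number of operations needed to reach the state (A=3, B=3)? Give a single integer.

BFS from (A=0, B=0). One shortest path:
  1. fill(B) -> (A=0 B=6)
  2. pour(B -> A) -> (A=3 B=3)
Reached target in 2 moves.

Answer: 2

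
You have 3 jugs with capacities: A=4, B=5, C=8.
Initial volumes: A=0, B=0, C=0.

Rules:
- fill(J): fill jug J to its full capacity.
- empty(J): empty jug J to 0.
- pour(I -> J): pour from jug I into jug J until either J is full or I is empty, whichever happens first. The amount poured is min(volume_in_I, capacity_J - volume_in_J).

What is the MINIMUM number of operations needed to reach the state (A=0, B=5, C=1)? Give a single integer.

BFS from (A=0, B=0, C=0). One shortest path:
  1. fill(B) -> (A=0 B=5 C=0)
  2. pour(B -> A) -> (A=4 B=1 C=0)
  3. empty(A) -> (A=0 B=1 C=0)
  4. pour(B -> C) -> (A=0 B=0 C=1)
  5. fill(B) -> (A=0 B=5 C=1)
Reached target in 5 moves.

Answer: 5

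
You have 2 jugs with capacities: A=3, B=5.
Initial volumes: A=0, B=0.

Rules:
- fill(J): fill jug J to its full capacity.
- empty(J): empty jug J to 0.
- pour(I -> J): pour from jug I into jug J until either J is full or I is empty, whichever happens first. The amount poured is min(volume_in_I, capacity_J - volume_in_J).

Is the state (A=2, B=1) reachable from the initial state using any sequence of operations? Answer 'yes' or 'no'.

Answer: no

Derivation:
BFS explored all 16 reachable states.
Reachable set includes: (0,0), (0,1), (0,2), (0,3), (0,4), (0,5), (1,0), (1,5), (2,0), (2,5), (3,0), (3,1) ...
Target (A=2, B=1) not in reachable set → no.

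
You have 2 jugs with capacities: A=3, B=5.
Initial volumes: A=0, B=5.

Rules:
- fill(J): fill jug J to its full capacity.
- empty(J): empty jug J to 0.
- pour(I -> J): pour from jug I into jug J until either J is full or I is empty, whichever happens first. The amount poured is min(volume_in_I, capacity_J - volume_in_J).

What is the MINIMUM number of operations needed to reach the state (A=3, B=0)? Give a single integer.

Answer: 2

Derivation:
BFS from (A=0, B=5). One shortest path:
  1. fill(A) -> (A=3 B=5)
  2. empty(B) -> (A=3 B=0)
Reached target in 2 moves.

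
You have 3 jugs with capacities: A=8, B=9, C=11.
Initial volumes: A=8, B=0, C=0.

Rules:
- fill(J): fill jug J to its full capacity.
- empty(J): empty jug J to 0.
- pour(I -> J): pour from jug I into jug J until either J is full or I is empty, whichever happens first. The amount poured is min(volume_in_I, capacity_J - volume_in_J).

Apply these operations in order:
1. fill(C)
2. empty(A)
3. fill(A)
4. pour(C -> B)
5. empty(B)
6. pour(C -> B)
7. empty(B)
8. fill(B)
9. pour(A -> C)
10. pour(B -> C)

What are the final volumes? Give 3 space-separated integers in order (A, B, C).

Answer: 0 6 11

Derivation:
Step 1: fill(C) -> (A=8 B=0 C=11)
Step 2: empty(A) -> (A=0 B=0 C=11)
Step 3: fill(A) -> (A=8 B=0 C=11)
Step 4: pour(C -> B) -> (A=8 B=9 C=2)
Step 5: empty(B) -> (A=8 B=0 C=2)
Step 6: pour(C -> B) -> (A=8 B=2 C=0)
Step 7: empty(B) -> (A=8 B=0 C=0)
Step 8: fill(B) -> (A=8 B=9 C=0)
Step 9: pour(A -> C) -> (A=0 B=9 C=8)
Step 10: pour(B -> C) -> (A=0 B=6 C=11)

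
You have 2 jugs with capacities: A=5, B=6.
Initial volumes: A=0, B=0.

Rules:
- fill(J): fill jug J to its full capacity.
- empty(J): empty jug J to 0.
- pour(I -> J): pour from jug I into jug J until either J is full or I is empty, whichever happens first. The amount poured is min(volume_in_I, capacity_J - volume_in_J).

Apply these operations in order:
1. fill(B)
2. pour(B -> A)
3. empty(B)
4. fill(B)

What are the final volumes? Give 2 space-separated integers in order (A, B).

Step 1: fill(B) -> (A=0 B=6)
Step 2: pour(B -> A) -> (A=5 B=1)
Step 3: empty(B) -> (A=5 B=0)
Step 4: fill(B) -> (A=5 B=6)

Answer: 5 6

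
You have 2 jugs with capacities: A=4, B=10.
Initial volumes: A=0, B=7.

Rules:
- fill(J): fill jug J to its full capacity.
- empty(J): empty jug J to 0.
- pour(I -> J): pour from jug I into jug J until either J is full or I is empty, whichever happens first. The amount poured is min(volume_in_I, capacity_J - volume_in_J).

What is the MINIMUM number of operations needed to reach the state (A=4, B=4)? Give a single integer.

Answer: 4

Derivation:
BFS from (A=0, B=7). One shortest path:
  1. fill(A) -> (A=4 B=7)
  2. empty(B) -> (A=4 B=0)
  3. pour(A -> B) -> (A=0 B=4)
  4. fill(A) -> (A=4 B=4)
Reached target in 4 moves.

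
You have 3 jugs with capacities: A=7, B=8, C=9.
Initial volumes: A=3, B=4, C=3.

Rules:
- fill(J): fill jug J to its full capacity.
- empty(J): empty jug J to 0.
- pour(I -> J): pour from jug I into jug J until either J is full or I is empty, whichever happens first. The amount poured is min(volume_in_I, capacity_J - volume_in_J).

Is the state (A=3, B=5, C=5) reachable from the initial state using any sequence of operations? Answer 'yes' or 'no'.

Answer: no

Derivation:
BFS explored all 385 reachable states.
Reachable set includes: (0,0,0), (0,0,1), (0,0,2), (0,0,3), (0,0,4), (0,0,5), (0,0,6), (0,0,7), (0,0,8), (0,0,9), (0,1,0), (0,1,1) ...
Target (A=3, B=5, C=5) not in reachable set → no.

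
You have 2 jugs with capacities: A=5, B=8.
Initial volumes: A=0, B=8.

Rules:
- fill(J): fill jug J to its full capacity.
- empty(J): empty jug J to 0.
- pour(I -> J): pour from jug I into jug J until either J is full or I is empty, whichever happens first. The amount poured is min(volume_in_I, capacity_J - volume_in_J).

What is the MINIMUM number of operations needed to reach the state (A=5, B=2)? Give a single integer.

Answer: 8

Derivation:
BFS from (A=0, B=8). One shortest path:
  1. fill(A) -> (A=5 B=8)
  2. empty(B) -> (A=5 B=0)
  3. pour(A -> B) -> (A=0 B=5)
  4. fill(A) -> (A=5 B=5)
  5. pour(A -> B) -> (A=2 B=8)
  6. empty(B) -> (A=2 B=0)
  7. pour(A -> B) -> (A=0 B=2)
  8. fill(A) -> (A=5 B=2)
Reached target in 8 moves.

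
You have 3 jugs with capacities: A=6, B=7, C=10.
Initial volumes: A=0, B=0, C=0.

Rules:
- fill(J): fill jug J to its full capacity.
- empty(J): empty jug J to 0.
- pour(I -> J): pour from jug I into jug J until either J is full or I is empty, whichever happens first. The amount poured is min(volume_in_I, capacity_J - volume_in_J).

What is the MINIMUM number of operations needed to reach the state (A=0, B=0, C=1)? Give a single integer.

Answer: 4

Derivation:
BFS from (A=0, B=0, C=0). One shortest path:
  1. fill(B) -> (A=0 B=7 C=0)
  2. pour(B -> A) -> (A=6 B=1 C=0)
  3. empty(A) -> (A=0 B=1 C=0)
  4. pour(B -> C) -> (A=0 B=0 C=1)
Reached target in 4 moves.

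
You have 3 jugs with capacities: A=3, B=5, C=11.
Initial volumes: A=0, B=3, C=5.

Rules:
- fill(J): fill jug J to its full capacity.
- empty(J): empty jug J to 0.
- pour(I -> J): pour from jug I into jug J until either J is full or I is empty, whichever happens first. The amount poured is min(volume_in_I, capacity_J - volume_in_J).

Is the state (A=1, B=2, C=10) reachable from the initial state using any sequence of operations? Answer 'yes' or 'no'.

Answer: no

Derivation:
BFS explored all 208 reachable states.
Reachable set includes: (0,0,0), (0,0,1), (0,0,2), (0,0,3), (0,0,4), (0,0,5), (0,0,6), (0,0,7), (0,0,8), (0,0,9), (0,0,10), (0,0,11) ...
Target (A=1, B=2, C=10) not in reachable set → no.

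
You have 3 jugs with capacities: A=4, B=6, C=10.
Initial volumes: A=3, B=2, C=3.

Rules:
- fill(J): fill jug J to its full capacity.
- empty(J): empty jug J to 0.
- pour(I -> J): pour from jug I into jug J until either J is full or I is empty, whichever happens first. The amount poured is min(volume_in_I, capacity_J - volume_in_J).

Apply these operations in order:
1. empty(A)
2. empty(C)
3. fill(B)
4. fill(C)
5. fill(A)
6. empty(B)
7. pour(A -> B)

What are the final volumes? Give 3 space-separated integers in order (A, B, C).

Answer: 0 4 10

Derivation:
Step 1: empty(A) -> (A=0 B=2 C=3)
Step 2: empty(C) -> (A=0 B=2 C=0)
Step 3: fill(B) -> (A=0 B=6 C=0)
Step 4: fill(C) -> (A=0 B=6 C=10)
Step 5: fill(A) -> (A=4 B=6 C=10)
Step 6: empty(B) -> (A=4 B=0 C=10)
Step 7: pour(A -> B) -> (A=0 B=4 C=10)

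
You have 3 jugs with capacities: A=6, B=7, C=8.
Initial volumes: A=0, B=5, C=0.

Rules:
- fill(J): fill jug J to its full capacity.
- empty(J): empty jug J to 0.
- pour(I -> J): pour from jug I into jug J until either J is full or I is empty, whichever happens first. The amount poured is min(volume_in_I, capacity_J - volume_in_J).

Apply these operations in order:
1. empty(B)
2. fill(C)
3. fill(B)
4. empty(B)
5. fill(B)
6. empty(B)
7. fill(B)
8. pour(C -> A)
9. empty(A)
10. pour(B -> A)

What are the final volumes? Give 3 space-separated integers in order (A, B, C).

Step 1: empty(B) -> (A=0 B=0 C=0)
Step 2: fill(C) -> (A=0 B=0 C=8)
Step 3: fill(B) -> (A=0 B=7 C=8)
Step 4: empty(B) -> (A=0 B=0 C=8)
Step 5: fill(B) -> (A=0 B=7 C=8)
Step 6: empty(B) -> (A=0 B=0 C=8)
Step 7: fill(B) -> (A=0 B=7 C=8)
Step 8: pour(C -> A) -> (A=6 B=7 C=2)
Step 9: empty(A) -> (A=0 B=7 C=2)
Step 10: pour(B -> A) -> (A=6 B=1 C=2)

Answer: 6 1 2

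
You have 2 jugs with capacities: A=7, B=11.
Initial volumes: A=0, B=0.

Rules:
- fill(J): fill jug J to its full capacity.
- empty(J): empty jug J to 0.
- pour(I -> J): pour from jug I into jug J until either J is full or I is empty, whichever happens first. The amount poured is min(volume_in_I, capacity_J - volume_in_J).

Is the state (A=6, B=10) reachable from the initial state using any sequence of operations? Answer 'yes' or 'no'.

BFS explored all 36 reachable states.
Reachable set includes: (0,0), (0,1), (0,2), (0,3), (0,4), (0,5), (0,6), (0,7), (0,8), (0,9), (0,10), (0,11) ...
Target (A=6, B=10) not in reachable set → no.

Answer: no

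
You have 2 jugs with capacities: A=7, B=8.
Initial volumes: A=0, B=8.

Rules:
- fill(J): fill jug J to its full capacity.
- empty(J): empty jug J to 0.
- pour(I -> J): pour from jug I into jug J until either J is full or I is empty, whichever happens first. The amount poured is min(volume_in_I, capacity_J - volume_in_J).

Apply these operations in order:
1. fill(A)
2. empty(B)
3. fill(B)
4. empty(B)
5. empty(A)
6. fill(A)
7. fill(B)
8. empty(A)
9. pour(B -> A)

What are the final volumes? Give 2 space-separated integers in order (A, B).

Step 1: fill(A) -> (A=7 B=8)
Step 2: empty(B) -> (A=7 B=0)
Step 3: fill(B) -> (A=7 B=8)
Step 4: empty(B) -> (A=7 B=0)
Step 5: empty(A) -> (A=0 B=0)
Step 6: fill(A) -> (A=7 B=0)
Step 7: fill(B) -> (A=7 B=8)
Step 8: empty(A) -> (A=0 B=8)
Step 9: pour(B -> A) -> (A=7 B=1)

Answer: 7 1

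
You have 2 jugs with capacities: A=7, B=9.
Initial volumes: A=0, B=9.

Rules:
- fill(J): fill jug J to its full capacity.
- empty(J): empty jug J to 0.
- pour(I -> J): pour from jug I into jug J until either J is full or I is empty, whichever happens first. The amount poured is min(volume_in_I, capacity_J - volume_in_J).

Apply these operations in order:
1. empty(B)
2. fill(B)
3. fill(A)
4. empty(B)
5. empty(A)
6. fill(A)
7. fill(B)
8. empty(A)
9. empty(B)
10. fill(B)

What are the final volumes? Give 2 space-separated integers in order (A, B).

Step 1: empty(B) -> (A=0 B=0)
Step 2: fill(B) -> (A=0 B=9)
Step 3: fill(A) -> (A=7 B=9)
Step 4: empty(B) -> (A=7 B=0)
Step 5: empty(A) -> (A=0 B=0)
Step 6: fill(A) -> (A=7 B=0)
Step 7: fill(B) -> (A=7 B=9)
Step 8: empty(A) -> (A=0 B=9)
Step 9: empty(B) -> (A=0 B=0)
Step 10: fill(B) -> (A=0 B=9)

Answer: 0 9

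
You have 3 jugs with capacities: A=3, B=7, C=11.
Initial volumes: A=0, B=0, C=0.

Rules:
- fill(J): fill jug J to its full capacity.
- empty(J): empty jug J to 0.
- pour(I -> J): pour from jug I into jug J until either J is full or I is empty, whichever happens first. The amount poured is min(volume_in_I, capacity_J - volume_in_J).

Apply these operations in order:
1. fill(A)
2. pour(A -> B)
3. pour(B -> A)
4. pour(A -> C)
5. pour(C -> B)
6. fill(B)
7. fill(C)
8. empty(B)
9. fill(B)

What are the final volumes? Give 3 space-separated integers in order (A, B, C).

Step 1: fill(A) -> (A=3 B=0 C=0)
Step 2: pour(A -> B) -> (A=0 B=3 C=0)
Step 3: pour(B -> A) -> (A=3 B=0 C=0)
Step 4: pour(A -> C) -> (A=0 B=0 C=3)
Step 5: pour(C -> B) -> (A=0 B=3 C=0)
Step 6: fill(B) -> (A=0 B=7 C=0)
Step 7: fill(C) -> (A=0 B=7 C=11)
Step 8: empty(B) -> (A=0 B=0 C=11)
Step 9: fill(B) -> (A=0 B=7 C=11)

Answer: 0 7 11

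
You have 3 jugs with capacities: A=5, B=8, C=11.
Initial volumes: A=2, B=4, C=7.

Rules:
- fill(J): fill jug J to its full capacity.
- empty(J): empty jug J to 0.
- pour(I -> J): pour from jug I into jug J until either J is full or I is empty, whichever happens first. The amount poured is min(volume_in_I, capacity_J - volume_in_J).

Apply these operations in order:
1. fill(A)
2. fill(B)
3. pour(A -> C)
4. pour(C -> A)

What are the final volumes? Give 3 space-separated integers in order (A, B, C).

Answer: 5 8 7

Derivation:
Step 1: fill(A) -> (A=5 B=4 C=7)
Step 2: fill(B) -> (A=5 B=8 C=7)
Step 3: pour(A -> C) -> (A=1 B=8 C=11)
Step 4: pour(C -> A) -> (A=5 B=8 C=7)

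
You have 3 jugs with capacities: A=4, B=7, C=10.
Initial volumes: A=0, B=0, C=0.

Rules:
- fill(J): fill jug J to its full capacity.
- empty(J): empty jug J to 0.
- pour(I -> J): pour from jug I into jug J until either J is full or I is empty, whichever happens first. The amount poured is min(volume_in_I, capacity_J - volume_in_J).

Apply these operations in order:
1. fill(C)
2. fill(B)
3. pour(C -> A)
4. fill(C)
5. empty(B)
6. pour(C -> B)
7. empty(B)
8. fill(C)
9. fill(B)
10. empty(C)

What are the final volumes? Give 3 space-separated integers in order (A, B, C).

Answer: 4 7 0

Derivation:
Step 1: fill(C) -> (A=0 B=0 C=10)
Step 2: fill(B) -> (A=0 B=7 C=10)
Step 3: pour(C -> A) -> (A=4 B=7 C=6)
Step 4: fill(C) -> (A=4 B=7 C=10)
Step 5: empty(B) -> (A=4 B=0 C=10)
Step 6: pour(C -> B) -> (A=4 B=7 C=3)
Step 7: empty(B) -> (A=4 B=0 C=3)
Step 8: fill(C) -> (A=4 B=0 C=10)
Step 9: fill(B) -> (A=4 B=7 C=10)
Step 10: empty(C) -> (A=4 B=7 C=0)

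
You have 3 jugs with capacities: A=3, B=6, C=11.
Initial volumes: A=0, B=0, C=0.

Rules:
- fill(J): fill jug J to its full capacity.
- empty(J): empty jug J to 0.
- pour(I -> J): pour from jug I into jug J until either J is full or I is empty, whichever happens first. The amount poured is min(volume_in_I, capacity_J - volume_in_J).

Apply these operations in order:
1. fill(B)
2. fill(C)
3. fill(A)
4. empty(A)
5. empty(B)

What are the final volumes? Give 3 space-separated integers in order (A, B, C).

Step 1: fill(B) -> (A=0 B=6 C=0)
Step 2: fill(C) -> (A=0 B=6 C=11)
Step 3: fill(A) -> (A=3 B=6 C=11)
Step 4: empty(A) -> (A=0 B=6 C=11)
Step 5: empty(B) -> (A=0 B=0 C=11)

Answer: 0 0 11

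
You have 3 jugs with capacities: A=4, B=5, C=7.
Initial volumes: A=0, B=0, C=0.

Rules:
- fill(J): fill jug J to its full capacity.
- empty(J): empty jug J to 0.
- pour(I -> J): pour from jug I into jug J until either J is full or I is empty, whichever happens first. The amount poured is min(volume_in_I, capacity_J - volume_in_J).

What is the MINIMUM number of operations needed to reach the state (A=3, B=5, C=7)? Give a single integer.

BFS from (A=0, B=0, C=0). One shortest path:
  1. fill(A) -> (A=4 B=0 C=0)
  2. fill(C) -> (A=4 B=0 C=7)
  3. pour(A -> B) -> (A=0 B=4 C=7)
  4. fill(A) -> (A=4 B=4 C=7)
  5. pour(A -> B) -> (A=3 B=5 C=7)
Reached target in 5 moves.

Answer: 5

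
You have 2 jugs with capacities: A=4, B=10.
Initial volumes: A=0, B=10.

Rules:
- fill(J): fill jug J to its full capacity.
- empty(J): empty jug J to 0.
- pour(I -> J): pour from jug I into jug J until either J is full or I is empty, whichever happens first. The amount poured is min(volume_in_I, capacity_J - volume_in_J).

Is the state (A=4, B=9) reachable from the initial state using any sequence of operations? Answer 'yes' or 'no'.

BFS explored all 14 reachable states.
Reachable set includes: (0,0), (0,2), (0,4), (0,6), (0,8), (0,10), (2,0), (2,10), (4,0), (4,2), (4,4), (4,6) ...
Target (A=4, B=9) not in reachable set → no.

Answer: no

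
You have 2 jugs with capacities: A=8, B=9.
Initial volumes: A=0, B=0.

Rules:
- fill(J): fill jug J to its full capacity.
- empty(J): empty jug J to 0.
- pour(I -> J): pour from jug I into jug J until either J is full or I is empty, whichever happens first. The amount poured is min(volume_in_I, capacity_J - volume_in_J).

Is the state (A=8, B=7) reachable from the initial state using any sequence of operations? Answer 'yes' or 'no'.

Answer: yes

Derivation:
BFS from (A=0, B=0):
  1. fill(A) -> (A=8 B=0)
  2. pour(A -> B) -> (A=0 B=8)
  3. fill(A) -> (A=8 B=8)
  4. pour(A -> B) -> (A=7 B=9)
  5. empty(B) -> (A=7 B=0)
  6. pour(A -> B) -> (A=0 B=7)
  7. fill(A) -> (A=8 B=7)
Target reached → yes.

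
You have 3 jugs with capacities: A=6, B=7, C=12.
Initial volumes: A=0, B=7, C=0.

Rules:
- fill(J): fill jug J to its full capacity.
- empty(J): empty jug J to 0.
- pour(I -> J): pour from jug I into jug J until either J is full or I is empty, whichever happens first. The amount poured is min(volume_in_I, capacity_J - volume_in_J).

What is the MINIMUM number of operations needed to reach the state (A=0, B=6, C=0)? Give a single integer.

Answer: 3

Derivation:
BFS from (A=0, B=7, C=0). One shortest path:
  1. fill(A) -> (A=6 B=7 C=0)
  2. empty(B) -> (A=6 B=0 C=0)
  3. pour(A -> B) -> (A=0 B=6 C=0)
Reached target in 3 moves.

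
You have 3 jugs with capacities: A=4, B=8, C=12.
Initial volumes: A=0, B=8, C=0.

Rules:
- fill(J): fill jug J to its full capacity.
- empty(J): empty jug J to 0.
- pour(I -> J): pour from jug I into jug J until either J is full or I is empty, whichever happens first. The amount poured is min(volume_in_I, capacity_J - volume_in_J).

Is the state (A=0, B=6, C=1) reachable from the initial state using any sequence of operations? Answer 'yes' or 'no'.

Answer: no

Derivation:
BFS explored all 24 reachable states.
Reachable set includes: (0,0,0), (0,0,4), (0,0,8), (0,0,12), (0,4,0), (0,4,4), (0,4,8), (0,4,12), (0,8,0), (0,8,4), (0,8,8), (0,8,12) ...
Target (A=0, B=6, C=1) not in reachable set → no.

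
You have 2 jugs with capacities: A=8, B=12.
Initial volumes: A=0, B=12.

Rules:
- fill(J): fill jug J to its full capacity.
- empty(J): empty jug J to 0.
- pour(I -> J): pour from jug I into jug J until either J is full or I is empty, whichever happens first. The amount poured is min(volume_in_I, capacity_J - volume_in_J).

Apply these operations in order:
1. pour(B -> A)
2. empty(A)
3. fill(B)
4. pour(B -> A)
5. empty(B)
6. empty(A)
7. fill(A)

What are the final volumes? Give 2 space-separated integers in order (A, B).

Answer: 8 0

Derivation:
Step 1: pour(B -> A) -> (A=8 B=4)
Step 2: empty(A) -> (A=0 B=4)
Step 3: fill(B) -> (A=0 B=12)
Step 4: pour(B -> A) -> (A=8 B=4)
Step 5: empty(B) -> (A=8 B=0)
Step 6: empty(A) -> (A=0 B=0)
Step 7: fill(A) -> (A=8 B=0)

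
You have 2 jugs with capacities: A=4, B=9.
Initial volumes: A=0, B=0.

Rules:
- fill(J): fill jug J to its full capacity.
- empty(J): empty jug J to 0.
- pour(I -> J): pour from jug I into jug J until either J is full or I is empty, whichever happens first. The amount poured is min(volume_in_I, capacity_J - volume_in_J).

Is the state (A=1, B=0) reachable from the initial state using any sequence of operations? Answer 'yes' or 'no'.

BFS from (A=0, B=0):
  1. fill(B) -> (A=0 B=9)
  2. pour(B -> A) -> (A=4 B=5)
  3. empty(A) -> (A=0 B=5)
  4. pour(B -> A) -> (A=4 B=1)
  5. empty(A) -> (A=0 B=1)
  6. pour(B -> A) -> (A=1 B=0)
Target reached → yes.

Answer: yes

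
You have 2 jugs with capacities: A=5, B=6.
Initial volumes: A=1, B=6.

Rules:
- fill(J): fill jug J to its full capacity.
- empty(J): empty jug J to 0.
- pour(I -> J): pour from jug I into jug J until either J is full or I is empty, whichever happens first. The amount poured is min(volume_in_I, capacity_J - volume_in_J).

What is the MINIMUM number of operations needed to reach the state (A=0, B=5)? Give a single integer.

Answer: 3

Derivation:
BFS from (A=1, B=6). One shortest path:
  1. fill(A) -> (A=5 B=6)
  2. empty(B) -> (A=5 B=0)
  3. pour(A -> B) -> (A=0 B=5)
Reached target in 3 moves.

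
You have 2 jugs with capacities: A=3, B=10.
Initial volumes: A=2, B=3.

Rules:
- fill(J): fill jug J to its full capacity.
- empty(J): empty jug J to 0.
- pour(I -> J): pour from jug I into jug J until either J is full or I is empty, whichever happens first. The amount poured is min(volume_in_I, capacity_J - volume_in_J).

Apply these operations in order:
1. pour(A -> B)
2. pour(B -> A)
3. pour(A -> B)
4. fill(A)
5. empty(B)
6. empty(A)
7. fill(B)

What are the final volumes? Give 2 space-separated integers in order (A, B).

Step 1: pour(A -> B) -> (A=0 B=5)
Step 2: pour(B -> A) -> (A=3 B=2)
Step 3: pour(A -> B) -> (A=0 B=5)
Step 4: fill(A) -> (A=3 B=5)
Step 5: empty(B) -> (A=3 B=0)
Step 6: empty(A) -> (A=0 B=0)
Step 7: fill(B) -> (A=0 B=10)

Answer: 0 10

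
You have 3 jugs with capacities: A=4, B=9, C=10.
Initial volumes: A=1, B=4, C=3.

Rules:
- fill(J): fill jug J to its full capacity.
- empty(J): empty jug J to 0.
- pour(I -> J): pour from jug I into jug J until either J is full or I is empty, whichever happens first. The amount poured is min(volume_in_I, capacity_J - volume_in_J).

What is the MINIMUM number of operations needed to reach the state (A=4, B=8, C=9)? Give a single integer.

Answer: 5

Derivation:
BFS from (A=1, B=4, C=3). One shortest path:
  1. fill(A) -> (A=4 B=4 C=3)
  2. pour(A -> B) -> (A=0 B=8 C=3)
  3. pour(C -> A) -> (A=3 B=8 C=0)
  4. fill(C) -> (A=3 B=8 C=10)
  5. pour(C -> A) -> (A=4 B=8 C=9)
Reached target in 5 moves.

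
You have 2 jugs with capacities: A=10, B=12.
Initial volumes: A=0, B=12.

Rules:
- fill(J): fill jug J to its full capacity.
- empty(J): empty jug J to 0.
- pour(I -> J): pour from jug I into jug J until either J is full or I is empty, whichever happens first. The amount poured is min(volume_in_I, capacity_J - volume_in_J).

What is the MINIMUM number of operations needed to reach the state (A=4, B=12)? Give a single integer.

BFS from (A=0, B=12). One shortest path:
  1. pour(B -> A) -> (A=10 B=2)
  2. empty(A) -> (A=0 B=2)
  3. pour(B -> A) -> (A=2 B=0)
  4. fill(B) -> (A=2 B=12)
  5. pour(B -> A) -> (A=10 B=4)
  6. empty(A) -> (A=0 B=4)
  7. pour(B -> A) -> (A=4 B=0)
  8. fill(B) -> (A=4 B=12)
Reached target in 8 moves.

Answer: 8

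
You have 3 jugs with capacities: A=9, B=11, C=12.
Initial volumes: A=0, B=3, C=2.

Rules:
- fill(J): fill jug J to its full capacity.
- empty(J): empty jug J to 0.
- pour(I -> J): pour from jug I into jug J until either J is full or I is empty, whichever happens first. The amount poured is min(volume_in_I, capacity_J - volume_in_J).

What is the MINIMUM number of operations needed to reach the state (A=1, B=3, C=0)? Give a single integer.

Answer: 5

Derivation:
BFS from (A=0, B=3, C=2). One shortest path:
  1. fill(C) -> (A=0 B=3 C=12)
  2. pour(C -> A) -> (A=9 B=3 C=3)
  3. pour(A -> B) -> (A=1 B=11 C=3)
  4. empty(B) -> (A=1 B=0 C=3)
  5. pour(C -> B) -> (A=1 B=3 C=0)
Reached target in 5 moves.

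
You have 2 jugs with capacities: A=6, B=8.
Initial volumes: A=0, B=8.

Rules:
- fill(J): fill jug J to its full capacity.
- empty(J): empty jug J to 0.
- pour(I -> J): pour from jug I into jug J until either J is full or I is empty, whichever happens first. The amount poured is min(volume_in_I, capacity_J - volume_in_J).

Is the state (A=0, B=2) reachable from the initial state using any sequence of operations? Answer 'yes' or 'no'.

BFS from (A=0, B=8):
  1. pour(B -> A) -> (A=6 B=2)
  2. empty(A) -> (A=0 B=2)
Target reached → yes.

Answer: yes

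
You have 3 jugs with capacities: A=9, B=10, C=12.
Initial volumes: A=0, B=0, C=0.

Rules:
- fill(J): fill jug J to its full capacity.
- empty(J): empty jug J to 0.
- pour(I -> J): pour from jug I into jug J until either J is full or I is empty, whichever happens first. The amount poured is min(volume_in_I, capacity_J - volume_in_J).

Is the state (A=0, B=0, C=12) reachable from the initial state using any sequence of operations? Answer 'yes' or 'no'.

BFS from (A=0, B=0, C=0):
  1. fill(C) -> (A=0 B=0 C=12)
Target reached → yes.

Answer: yes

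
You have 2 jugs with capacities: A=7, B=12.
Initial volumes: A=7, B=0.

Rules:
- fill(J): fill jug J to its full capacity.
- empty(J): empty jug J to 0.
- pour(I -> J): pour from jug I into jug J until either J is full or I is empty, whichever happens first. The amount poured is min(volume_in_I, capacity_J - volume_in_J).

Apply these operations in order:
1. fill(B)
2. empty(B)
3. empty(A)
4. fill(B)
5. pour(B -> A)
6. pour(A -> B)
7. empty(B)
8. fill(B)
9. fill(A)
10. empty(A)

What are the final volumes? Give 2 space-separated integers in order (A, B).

Answer: 0 12

Derivation:
Step 1: fill(B) -> (A=7 B=12)
Step 2: empty(B) -> (A=7 B=0)
Step 3: empty(A) -> (A=0 B=0)
Step 4: fill(B) -> (A=0 B=12)
Step 5: pour(B -> A) -> (A=7 B=5)
Step 6: pour(A -> B) -> (A=0 B=12)
Step 7: empty(B) -> (A=0 B=0)
Step 8: fill(B) -> (A=0 B=12)
Step 9: fill(A) -> (A=7 B=12)
Step 10: empty(A) -> (A=0 B=12)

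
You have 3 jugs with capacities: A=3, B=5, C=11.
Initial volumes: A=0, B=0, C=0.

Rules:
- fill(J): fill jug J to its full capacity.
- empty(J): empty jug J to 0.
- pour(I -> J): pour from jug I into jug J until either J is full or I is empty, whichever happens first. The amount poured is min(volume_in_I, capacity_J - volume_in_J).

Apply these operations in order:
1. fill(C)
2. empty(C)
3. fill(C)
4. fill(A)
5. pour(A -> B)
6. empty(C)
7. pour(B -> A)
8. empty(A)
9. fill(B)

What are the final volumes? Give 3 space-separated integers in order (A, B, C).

Step 1: fill(C) -> (A=0 B=0 C=11)
Step 2: empty(C) -> (A=0 B=0 C=0)
Step 3: fill(C) -> (A=0 B=0 C=11)
Step 4: fill(A) -> (A=3 B=0 C=11)
Step 5: pour(A -> B) -> (A=0 B=3 C=11)
Step 6: empty(C) -> (A=0 B=3 C=0)
Step 7: pour(B -> A) -> (A=3 B=0 C=0)
Step 8: empty(A) -> (A=0 B=0 C=0)
Step 9: fill(B) -> (A=0 B=5 C=0)

Answer: 0 5 0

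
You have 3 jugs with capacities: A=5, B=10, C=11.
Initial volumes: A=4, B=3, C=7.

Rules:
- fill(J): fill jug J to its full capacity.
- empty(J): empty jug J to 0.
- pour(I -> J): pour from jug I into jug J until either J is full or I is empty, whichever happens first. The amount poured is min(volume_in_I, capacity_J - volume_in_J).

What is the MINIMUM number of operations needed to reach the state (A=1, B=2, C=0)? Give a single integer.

BFS from (A=4, B=3, C=7). One shortest path:
  1. pour(B -> A) -> (A=5 B=2 C=7)
  2. pour(A -> C) -> (A=1 B=2 C=11)
  3. empty(C) -> (A=1 B=2 C=0)
Reached target in 3 moves.

Answer: 3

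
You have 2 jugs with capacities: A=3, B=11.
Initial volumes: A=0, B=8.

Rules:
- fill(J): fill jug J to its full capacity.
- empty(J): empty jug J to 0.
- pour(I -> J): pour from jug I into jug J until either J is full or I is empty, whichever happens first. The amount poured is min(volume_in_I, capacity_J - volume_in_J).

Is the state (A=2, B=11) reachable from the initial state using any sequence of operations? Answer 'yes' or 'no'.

BFS from (A=0, B=8):
  1. pour(B -> A) -> (A=3 B=5)
  2. empty(A) -> (A=0 B=5)
  3. pour(B -> A) -> (A=3 B=2)
  4. empty(A) -> (A=0 B=2)
  5. pour(B -> A) -> (A=2 B=0)
  6. fill(B) -> (A=2 B=11)
Target reached → yes.

Answer: yes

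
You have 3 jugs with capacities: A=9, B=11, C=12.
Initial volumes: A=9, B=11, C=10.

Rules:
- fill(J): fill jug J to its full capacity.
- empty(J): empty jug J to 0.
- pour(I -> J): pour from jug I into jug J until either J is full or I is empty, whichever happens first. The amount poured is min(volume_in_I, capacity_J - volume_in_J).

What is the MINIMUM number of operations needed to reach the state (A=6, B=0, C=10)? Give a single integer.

Answer: 7

Derivation:
BFS from (A=9, B=11, C=10). One shortest path:
  1. empty(B) -> (A=9 B=0 C=10)
  2. pour(C -> B) -> (A=9 B=10 C=0)
  3. pour(A -> C) -> (A=0 B=10 C=9)
  4. fill(A) -> (A=9 B=10 C=9)
  5. pour(A -> C) -> (A=6 B=10 C=12)
  6. empty(C) -> (A=6 B=10 C=0)
  7. pour(B -> C) -> (A=6 B=0 C=10)
Reached target in 7 moves.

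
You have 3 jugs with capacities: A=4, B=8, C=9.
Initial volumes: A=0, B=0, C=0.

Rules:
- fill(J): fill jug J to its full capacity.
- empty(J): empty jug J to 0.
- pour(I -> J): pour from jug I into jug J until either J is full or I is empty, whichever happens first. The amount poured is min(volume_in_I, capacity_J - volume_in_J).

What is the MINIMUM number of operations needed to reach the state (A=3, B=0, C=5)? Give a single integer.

Answer: 7

Derivation:
BFS from (A=0, B=0, C=0). One shortest path:
  1. fill(A) -> (A=4 B=0 C=0)
  2. fill(B) -> (A=4 B=8 C=0)
  3. pour(A -> C) -> (A=0 B=8 C=4)
  4. pour(B -> C) -> (A=0 B=3 C=9)
  5. pour(C -> A) -> (A=4 B=3 C=5)
  6. empty(A) -> (A=0 B=3 C=5)
  7. pour(B -> A) -> (A=3 B=0 C=5)
Reached target in 7 moves.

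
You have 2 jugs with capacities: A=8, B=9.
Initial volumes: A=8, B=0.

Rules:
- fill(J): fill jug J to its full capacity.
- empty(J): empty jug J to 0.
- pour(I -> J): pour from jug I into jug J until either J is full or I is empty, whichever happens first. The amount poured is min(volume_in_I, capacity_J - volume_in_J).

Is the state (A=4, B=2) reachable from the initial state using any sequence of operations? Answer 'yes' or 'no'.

Answer: no

Derivation:
BFS explored all 34 reachable states.
Reachable set includes: (0,0), (0,1), (0,2), (0,3), (0,4), (0,5), (0,6), (0,7), (0,8), (0,9), (1,0), (1,9) ...
Target (A=4, B=2) not in reachable set → no.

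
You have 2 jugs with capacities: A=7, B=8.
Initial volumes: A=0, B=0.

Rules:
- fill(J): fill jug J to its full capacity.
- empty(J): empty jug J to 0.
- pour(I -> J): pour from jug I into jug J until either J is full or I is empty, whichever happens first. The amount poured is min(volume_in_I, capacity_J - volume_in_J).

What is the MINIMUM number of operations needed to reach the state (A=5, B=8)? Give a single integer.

BFS from (A=0, B=0). One shortest path:
  1. fill(A) -> (A=7 B=0)
  2. pour(A -> B) -> (A=0 B=7)
  3. fill(A) -> (A=7 B=7)
  4. pour(A -> B) -> (A=6 B=8)
  5. empty(B) -> (A=6 B=0)
  6. pour(A -> B) -> (A=0 B=6)
  7. fill(A) -> (A=7 B=6)
  8. pour(A -> B) -> (A=5 B=8)
Reached target in 8 moves.

Answer: 8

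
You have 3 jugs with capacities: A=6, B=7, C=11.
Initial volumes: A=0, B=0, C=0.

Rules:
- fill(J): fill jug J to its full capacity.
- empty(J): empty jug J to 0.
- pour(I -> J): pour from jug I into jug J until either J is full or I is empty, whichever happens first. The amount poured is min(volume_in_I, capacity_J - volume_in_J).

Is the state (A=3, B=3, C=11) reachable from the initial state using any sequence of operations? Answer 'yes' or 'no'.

BFS from (A=0, B=0, C=0):
  1. fill(C) -> (A=0 B=0 C=11)
  2. pour(C -> B) -> (A=0 B=7 C=4)
  3. pour(C -> A) -> (A=4 B=7 C=0)
  4. pour(B -> C) -> (A=4 B=0 C=7)
  5. pour(A -> B) -> (A=0 B=4 C=7)
  6. fill(A) -> (A=6 B=4 C=7)
  7. pour(A -> B) -> (A=3 B=7 C=7)
  8. pour(B -> C) -> (A=3 B=3 C=11)
Target reached → yes.

Answer: yes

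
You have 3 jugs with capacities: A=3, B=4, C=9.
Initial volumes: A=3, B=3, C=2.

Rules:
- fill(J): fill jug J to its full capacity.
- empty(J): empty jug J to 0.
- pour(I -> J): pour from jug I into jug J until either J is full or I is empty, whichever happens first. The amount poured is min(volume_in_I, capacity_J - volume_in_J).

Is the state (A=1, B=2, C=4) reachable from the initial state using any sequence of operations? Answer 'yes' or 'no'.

BFS explored all 152 reachable states.
Reachable set includes: (0,0,0), (0,0,1), (0,0,2), (0,0,3), (0,0,4), (0,0,5), (0,0,6), (0,0,7), (0,0,8), (0,0,9), (0,1,0), (0,1,1) ...
Target (A=1, B=2, C=4) not in reachable set → no.

Answer: no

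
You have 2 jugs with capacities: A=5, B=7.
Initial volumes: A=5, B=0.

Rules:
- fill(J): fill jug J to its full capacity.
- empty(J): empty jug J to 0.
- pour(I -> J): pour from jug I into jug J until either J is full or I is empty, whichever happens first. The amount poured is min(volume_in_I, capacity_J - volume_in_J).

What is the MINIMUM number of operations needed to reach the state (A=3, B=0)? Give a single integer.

Answer: 4

Derivation:
BFS from (A=5, B=0). One shortest path:
  1. pour(A -> B) -> (A=0 B=5)
  2. fill(A) -> (A=5 B=5)
  3. pour(A -> B) -> (A=3 B=7)
  4. empty(B) -> (A=3 B=0)
Reached target in 4 moves.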